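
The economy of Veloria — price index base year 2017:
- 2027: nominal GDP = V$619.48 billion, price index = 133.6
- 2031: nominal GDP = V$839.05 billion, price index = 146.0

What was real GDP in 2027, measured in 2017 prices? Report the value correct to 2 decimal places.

V$463.68 billion

Real GDP = Nominal / (price index/100) = 619.48 / 1.336 = 463.68.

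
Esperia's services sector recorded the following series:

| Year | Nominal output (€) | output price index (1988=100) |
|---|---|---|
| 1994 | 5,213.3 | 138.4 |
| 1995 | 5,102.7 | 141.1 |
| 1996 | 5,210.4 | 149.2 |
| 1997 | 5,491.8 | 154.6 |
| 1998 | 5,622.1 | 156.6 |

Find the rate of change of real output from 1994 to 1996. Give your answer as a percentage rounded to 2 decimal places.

-7.29%

Real output 1994 = 5213.3/1.384 = 3766.84.
Real output 1996 = 5210.4/1.492 = 3492.23.
Change = 3492.23/3766.84 − 1 = -0.0729.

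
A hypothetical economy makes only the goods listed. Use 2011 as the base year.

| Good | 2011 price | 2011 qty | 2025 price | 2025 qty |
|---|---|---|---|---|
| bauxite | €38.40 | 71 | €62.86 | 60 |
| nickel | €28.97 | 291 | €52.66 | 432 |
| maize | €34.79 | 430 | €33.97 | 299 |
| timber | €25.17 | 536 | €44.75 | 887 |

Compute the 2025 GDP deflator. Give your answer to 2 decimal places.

160.62

Nominal GDP 2025 = 62.86·60 + 52.66·432 + 33.97·299 + 44.75·887 = 76371.00.
Real GDP 2025 (at 2011 prices) = 38.40·60 + 28.97·432 + 34.79·299 + 25.17·887 = 47547.04.
Deflator = Nominal/Real × 100 = 76371.00/47547.04 × 100 = 160.622.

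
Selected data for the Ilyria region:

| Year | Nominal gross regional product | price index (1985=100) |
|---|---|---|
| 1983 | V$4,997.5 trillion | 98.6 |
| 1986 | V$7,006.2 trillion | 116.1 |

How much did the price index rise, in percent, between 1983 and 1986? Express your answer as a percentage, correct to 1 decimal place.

Price-level change = 116.1 / 98.6 − 1 = 0.1775.

17.7%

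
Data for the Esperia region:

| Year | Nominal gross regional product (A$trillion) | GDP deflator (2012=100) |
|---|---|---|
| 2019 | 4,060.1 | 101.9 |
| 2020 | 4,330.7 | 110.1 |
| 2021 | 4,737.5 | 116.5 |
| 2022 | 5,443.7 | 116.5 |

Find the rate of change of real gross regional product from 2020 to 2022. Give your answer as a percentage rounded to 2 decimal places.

18.79%

Real gross regional product 2020 = 4330.7/1.101 = 3933.42.
Real gross regional product 2022 = 5443.7/1.165 = 4672.70.
Change = 4672.70/3933.42 − 1 = 0.1879.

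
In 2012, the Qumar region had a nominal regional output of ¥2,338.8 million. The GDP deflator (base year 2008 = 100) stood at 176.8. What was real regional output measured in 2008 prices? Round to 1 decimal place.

¥1,322.9 million

Real regional output = Nominal / (GDP deflator/100) = 2338.8 / 1.768 = 1322.85.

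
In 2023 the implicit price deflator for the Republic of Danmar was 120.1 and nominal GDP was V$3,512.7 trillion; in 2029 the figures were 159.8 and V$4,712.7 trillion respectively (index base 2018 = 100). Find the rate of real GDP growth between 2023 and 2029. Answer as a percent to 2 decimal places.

Real GDP 2023 = 3512.7 / 1.201 = 2924.81.
Real GDP 2029 = 4712.7 / 1.598 = 2949.12.
Real growth = 2949.12 / 2924.81 − 1 = 0.0083.

0.83%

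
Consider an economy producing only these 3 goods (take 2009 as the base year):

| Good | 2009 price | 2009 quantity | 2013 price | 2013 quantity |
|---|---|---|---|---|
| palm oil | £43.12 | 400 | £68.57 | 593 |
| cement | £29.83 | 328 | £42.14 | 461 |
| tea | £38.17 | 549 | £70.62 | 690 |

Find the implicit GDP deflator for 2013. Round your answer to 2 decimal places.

Nominal GDP 2013 = 68.57·593 + 42.14·461 + 70.62·690 = 108816.35.
Real GDP 2013 (at 2009 prices) = 43.12·593 + 29.83·461 + 38.17·690 = 65659.09.
Deflator = Nominal/Real × 100 = 108816.35/65659.09 × 100 = 165.729.

165.73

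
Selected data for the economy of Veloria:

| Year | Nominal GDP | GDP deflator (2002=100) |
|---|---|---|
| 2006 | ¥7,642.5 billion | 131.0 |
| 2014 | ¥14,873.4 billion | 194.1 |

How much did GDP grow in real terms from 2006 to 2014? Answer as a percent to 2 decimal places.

31.35%

Deflate each year: 2006 → 7642.5/1.310 = 5833.97; 2014 → 14873.4/1.941 = 7662.75.
So real GDP changed by 7662.75/5833.97 − 1 = 0.3135, i.e. 31.35%.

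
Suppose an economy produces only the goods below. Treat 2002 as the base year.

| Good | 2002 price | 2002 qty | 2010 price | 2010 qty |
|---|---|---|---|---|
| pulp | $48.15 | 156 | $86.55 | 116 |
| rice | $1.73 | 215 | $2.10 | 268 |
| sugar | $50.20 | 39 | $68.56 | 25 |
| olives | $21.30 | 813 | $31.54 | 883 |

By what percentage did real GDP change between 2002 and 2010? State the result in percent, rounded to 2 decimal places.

-3.85%

Real GDP 2002 = Nominal GDP 2002 = 48.15·156 + 1.73·215 + 50.20·39 + 21.30·813 = 27158.05.
Real GDP 2010 (at 2002 prices) = 48.15·116 + 1.73·268 + 50.20·25 + 21.30·883 = 26111.94.
Real growth = 26111.94/27158.05 − 1 = -0.0385.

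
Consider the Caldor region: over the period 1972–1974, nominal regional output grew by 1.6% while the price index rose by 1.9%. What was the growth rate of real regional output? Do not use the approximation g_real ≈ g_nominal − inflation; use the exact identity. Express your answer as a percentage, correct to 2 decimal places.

-0.29%

(1 + g_nom) = (1 + g_real)(1 + π), so g_real = 1.0160 / 1.0190 − 1 = -0.00294.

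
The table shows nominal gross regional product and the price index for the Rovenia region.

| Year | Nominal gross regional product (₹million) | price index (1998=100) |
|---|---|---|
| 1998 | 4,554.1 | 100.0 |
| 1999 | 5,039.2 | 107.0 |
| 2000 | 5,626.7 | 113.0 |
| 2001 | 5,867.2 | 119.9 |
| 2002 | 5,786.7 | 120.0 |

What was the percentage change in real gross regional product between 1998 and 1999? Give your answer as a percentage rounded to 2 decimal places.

3.41%

Real gross regional product 1998 = 4554.1/1.000 = 4554.10.
Real gross regional product 1999 = 5039.2/1.070 = 4709.53.
Change = 4709.53/4554.10 − 1 = 0.0341.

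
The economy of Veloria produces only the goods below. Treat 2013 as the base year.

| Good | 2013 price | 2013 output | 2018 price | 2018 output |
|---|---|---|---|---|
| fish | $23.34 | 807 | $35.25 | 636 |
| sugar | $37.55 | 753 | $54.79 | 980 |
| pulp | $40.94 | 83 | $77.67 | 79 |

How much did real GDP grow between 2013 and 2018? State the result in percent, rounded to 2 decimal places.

Real GDP 2013 = Nominal GDP 2013 = 23.34·807 + 37.55·753 + 40.94·83 = 50508.55.
Real GDP 2018 (at 2013 prices) = 23.34·636 + 37.55·980 + 40.94·79 = 54877.50.
Real growth = 54877.50/50508.55 − 1 = 0.0865.

8.65%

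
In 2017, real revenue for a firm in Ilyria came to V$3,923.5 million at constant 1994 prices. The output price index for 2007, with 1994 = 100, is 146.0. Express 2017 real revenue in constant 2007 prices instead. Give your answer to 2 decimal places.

Real revenue in 2007 prices = Real revenue in 1994 prices × (P_2007/P_1994) = 3923.5 × 1.460 = 5728.31.

V$5,728.31 million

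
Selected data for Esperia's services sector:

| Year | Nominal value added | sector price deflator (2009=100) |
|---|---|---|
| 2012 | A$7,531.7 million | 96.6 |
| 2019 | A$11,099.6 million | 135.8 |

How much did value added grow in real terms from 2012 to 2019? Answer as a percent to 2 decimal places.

4.83%

Deflate each year: 2012 → 7531.7/0.966 = 7796.79; 2019 → 11099.6/1.358 = 8173.49.
So real value added changed by 8173.49/7796.79 − 1 = 0.0483, i.e. 4.83%.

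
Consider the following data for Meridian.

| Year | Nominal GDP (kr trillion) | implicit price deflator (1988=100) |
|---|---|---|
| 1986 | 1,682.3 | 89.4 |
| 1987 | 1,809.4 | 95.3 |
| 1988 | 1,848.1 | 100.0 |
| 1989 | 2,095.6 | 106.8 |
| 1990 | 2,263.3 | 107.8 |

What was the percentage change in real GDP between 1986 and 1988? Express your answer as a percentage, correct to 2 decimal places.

-1.79%

Real GDP 1986 = 1682.3/0.894 = 1881.77.
Real GDP 1988 = 1848.1/1.000 = 1848.10.
Change = 1848.10/1881.77 − 1 = -0.0179.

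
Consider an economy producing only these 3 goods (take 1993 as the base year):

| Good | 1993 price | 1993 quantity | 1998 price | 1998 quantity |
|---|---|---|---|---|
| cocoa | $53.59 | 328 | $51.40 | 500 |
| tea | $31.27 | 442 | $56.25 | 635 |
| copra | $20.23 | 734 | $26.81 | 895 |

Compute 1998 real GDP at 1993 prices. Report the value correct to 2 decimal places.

$64757.30

Real GDP 1998 = Σ (p_1993 × q_1998) = 53.59·500 + 31.27·635 + 20.23·895 = 64757.30.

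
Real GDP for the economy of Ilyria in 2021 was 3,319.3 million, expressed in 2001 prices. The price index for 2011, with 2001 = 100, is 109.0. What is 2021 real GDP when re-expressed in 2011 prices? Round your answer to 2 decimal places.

3,618.04 million

Real GDP in 2011 prices = Real GDP in 2001 prices × (P_2011/P_2001) = 3319.3 × 1.090 = 3618.04.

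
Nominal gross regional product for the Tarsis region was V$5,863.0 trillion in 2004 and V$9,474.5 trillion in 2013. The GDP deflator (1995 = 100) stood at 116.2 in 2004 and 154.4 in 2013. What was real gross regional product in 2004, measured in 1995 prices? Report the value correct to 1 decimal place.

V$5,045.6 trillion

Real gross regional product = Nominal / (GDP deflator/100) = 5863.0 / 1.162 = 5045.61.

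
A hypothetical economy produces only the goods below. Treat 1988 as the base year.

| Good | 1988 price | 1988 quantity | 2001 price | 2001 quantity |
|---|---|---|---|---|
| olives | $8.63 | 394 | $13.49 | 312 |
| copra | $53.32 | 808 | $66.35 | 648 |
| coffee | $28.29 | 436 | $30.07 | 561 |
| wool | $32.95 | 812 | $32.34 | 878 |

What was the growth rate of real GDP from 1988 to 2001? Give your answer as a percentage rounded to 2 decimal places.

-4.12%

Real GDP 1988 = Nominal GDP 1988 = 8.63·394 + 53.32·808 + 28.29·436 + 32.95·812 = 85572.62.
Real GDP 2001 (at 1988 prices) = 8.63·312 + 53.32·648 + 28.29·561 + 32.95·878 = 82044.71.
Real growth = 82044.71/85572.62 − 1 = -0.0412.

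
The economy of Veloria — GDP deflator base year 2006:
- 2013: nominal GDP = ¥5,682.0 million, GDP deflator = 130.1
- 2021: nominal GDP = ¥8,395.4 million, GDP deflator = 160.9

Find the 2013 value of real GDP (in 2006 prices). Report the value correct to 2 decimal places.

¥4,367.41 million

Real GDP = Nominal / (GDP deflator/100) = 5682.0 / 1.301 = 4367.41.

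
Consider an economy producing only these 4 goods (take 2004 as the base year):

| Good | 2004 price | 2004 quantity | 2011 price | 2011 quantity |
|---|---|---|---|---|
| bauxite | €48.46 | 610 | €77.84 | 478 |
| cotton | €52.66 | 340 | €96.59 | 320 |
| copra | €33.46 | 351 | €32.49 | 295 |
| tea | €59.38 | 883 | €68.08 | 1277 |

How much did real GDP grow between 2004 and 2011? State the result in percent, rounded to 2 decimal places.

12.60%

Real GDP 2004 = Nominal GDP 2004 = 48.46·610 + 52.66·340 + 33.46·351 + 59.38·883 = 111642.00.
Real GDP 2011 (at 2004 prices) = 48.46·478 + 52.66·320 + 33.46·295 + 59.38·1277 = 125714.04.
Real growth = 125714.04/111642.00 − 1 = 0.1260.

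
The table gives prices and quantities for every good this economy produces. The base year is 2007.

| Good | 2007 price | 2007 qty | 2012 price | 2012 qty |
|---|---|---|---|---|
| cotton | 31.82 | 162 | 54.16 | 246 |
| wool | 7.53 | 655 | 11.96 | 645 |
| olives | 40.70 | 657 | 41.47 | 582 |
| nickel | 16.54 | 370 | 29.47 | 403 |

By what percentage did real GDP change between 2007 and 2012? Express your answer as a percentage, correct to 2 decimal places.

Real GDP 2007 = Nominal GDP 2007 = 31.82·162 + 7.53·655 + 40.70·657 + 16.54·370 = 42946.69.
Real GDP 2012 (at 2007 prices) = 31.82·246 + 7.53·645 + 40.70·582 + 16.54·403 = 43037.59.
Real growth = 43037.59/42946.69 − 1 = 0.0021.

0.21%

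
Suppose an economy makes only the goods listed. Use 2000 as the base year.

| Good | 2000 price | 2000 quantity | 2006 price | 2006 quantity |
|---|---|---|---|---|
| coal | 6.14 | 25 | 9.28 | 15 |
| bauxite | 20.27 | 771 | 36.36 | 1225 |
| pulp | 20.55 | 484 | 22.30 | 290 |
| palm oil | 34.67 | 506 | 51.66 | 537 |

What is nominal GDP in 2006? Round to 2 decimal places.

78888.62

Nominal GDP 2006 = Σ (p_2006 × q_2006) = 9.28·15 + 36.36·1225 + 22.30·290 + 51.66·537 = 78888.62.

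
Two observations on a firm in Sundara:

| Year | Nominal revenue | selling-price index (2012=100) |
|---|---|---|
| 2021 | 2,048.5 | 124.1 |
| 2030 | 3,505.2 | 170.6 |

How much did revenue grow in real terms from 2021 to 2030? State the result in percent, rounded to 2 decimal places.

24.47%

Real revenue 2021 = 2048.5 / 1.241 = 1650.68.
Real revenue 2030 = 3505.2 / 1.706 = 2054.63.
Real growth = 2054.63 / 1650.68 − 1 = 0.2447.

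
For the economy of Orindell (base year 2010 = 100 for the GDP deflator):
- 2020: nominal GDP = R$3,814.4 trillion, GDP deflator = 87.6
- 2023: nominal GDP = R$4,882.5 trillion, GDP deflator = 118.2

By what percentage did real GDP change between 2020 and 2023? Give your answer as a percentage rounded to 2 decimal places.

-5.14%

Real GDP 2020 = 3814.4 / 0.876 = 4354.34.
Real GDP 2023 = 4882.5 / 1.182 = 4130.71.
Real growth = 4130.71 / 4354.34 − 1 = -0.0514.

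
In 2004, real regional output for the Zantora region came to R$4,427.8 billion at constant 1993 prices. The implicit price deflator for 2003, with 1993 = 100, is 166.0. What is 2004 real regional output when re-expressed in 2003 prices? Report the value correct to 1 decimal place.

Real regional output in 2003 prices = Real regional output in 1993 prices × (P_2003/P_1993) = 4427.8 × 1.660 = 7350.15.

R$7,350.1 billion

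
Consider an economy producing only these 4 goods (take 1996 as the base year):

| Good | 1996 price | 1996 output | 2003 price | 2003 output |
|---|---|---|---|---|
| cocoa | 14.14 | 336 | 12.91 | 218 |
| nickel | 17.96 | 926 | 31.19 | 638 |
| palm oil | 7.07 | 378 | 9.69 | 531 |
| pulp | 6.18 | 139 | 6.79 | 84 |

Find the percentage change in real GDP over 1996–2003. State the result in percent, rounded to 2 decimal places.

-24.48%

Real GDP 1996 = Nominal GDP 1996 = 14.14·336 + 17.96·926 + 7.07·378 + 6.18·139 = 24913.48.
Real GDP 2003 (at 1996 prices) = 14.14·218 + 17.96·638 + 7.07·531 + 6.18·84 = 18814.29.
Real growth = 18814.29/24913.48 − 1 = -0.2448.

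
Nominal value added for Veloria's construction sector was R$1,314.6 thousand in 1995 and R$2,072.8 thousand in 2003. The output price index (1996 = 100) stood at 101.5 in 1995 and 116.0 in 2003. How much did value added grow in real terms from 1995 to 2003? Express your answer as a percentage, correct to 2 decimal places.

37.97%

Deflate each year: 1995 → 1314.6/1.015 = 1295.17; 2003 → 2072.8/1.160 = 1786.90.
So real value added changed by 1786.90/1295.17 − 1 = 0.3797, i.e. 37.97%.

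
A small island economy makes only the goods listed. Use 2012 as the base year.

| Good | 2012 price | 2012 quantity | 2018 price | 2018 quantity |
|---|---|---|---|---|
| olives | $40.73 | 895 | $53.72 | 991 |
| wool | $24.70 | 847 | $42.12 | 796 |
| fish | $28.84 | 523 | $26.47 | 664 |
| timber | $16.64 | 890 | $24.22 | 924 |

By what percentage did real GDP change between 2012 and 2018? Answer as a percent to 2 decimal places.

Real GDP 2012 = Nominal GDP 2012 = 40.73·895 + 24.70·847 + 28.84·523 + 16.64·890 = 87267.17.
Real GDP 2018 (at 2012 prices) = 40.73·991 + 24.70·796 + 28.84·664 + 16.64·924 = 94549.75.
Real growth = 94549.75/87267.17 − 1 = 0.0835.

8.35%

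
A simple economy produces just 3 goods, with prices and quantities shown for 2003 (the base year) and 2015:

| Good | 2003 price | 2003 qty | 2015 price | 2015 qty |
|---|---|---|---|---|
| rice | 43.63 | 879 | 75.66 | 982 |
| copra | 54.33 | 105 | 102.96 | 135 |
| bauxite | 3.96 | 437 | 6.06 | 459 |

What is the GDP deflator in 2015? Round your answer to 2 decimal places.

174.97

Nominal GDP 2015 = 75.66·982 + 102.96·135 + 6.06·459 = 90979.26.
Real GDP 2015 (at 2003 prices) = 43.63·982 + 54.33·135 + 3.96·459 = 51996.85.
Deflator = Nominal/Real × 100 = 90979.26/51996.85 × 100 = 174.971.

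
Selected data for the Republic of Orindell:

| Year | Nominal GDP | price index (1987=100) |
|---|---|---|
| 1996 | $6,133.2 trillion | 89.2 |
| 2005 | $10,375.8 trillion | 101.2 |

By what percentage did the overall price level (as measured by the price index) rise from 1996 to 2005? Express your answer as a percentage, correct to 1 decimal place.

13.5%

Price-level change = 101.2 / 89.2 − 1 = 0.1345.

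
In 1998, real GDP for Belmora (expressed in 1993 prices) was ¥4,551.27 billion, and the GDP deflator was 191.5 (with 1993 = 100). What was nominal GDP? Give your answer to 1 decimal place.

¥8,715.7 billion

Nominal GDP = Real × (GDP deflator/100) = 4551.27 × 1.915 = 8715.68.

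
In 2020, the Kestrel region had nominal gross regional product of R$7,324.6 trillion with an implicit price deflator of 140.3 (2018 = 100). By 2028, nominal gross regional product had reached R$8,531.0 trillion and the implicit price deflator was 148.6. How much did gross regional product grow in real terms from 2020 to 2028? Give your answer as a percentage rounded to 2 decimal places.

9.97%

Real gross regional product 2020 = 7324.6 / 1.403 = 5220.67.
Real gross regional product 2028 = 8531.0 / 1.486 = 5740.92.
Real growth = 5740.92 / 5220.67 − 1 = 0.0997.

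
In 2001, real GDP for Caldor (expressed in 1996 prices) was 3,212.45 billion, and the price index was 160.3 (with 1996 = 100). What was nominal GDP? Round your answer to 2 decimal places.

Nominal GDP = Real × (price index/100) = 3212.45 × 1.603 = 5149.56.

5,149.56 billion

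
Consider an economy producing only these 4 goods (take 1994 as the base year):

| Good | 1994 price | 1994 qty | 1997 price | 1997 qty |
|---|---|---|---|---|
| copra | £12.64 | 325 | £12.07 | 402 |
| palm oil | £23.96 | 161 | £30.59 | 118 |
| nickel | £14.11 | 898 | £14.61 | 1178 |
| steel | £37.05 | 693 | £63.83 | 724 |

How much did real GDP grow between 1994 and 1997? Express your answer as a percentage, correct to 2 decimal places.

10.89%

Real GDP 1994 = Nominal GDP 1994 = 12.64·325 + 23.96·161 + 14.11·898 + 37.05·693 = 46311.99.
Real GDP 1997 (at 1994 prices) = 12.64·402 + 23.96·118 + 14.11·1178 + 37.05·724 = 51354.34.
Real growth = 51354.34/46311.99 − 1 = 0.1089.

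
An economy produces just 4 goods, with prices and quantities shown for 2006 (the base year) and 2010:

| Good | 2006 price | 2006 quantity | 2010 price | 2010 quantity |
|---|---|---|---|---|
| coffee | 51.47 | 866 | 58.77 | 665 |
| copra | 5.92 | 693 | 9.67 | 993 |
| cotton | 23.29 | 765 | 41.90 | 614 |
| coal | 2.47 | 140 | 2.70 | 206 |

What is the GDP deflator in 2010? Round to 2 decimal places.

Nominal GDP 2010 = 58.77·665 + 9.67·993 + 41.90·614 + 2.70·206 = 74967.16.
Real GDP 2010 (at 2006 prices) = 51.47·665 + 5.92·993 + 23.29·614 + 2.47·206 = 54914.99.
Deflator = Nominal/Real × 100 = 74967.16/54914.99 × 100 = 136.515.

136.51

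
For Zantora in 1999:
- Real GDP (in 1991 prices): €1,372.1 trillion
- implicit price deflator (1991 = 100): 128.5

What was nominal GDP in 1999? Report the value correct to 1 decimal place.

€1,763.1 trillion

Nominal GDP = Real × (implicit price deflator/100) = 1372.1 × 1.285 = 1763.15.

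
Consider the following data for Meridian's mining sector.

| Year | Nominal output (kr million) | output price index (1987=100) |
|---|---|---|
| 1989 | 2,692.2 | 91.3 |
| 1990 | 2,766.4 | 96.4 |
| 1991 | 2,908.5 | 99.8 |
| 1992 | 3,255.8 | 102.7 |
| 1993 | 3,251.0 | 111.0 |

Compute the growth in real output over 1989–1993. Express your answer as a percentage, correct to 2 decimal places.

Real output 1989 = 2692.2/0.913 = 2948.74.
Real output 1993 = 3251.0/1.110 = 2928.83.
Change = 2928.83/2948.74 − 1 = -0.0068.

-0.68%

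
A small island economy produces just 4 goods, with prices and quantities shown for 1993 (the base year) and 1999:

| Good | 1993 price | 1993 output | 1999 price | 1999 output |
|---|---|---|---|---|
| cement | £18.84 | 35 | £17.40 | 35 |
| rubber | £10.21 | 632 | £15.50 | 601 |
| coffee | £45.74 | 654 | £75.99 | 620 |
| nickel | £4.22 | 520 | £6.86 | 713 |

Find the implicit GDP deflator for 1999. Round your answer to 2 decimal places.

Nominal GDP 1999 = 17.40·35 + 15.50·601 + 75.99·620 + 6.86·713 = 61929.48.
Real GDP 1999 (at 1993 prices) = 18.84·35 + 10.21·601 + 45.74·620 + 4.22·713 = 38163.27.
Deflator = Nominal/Real × 100 = 61929.48/38163.27 × 100 = 162.275.

162.28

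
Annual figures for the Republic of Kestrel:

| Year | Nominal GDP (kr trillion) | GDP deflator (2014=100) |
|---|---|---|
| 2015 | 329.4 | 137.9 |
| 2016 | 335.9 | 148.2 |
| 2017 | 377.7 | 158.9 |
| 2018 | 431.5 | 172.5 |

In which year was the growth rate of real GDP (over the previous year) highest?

2016: real = 335.9/1.482 = 226.65; growth vs 2015 (238.87) = -5.12%.
2017: real = 377.7/1.589 = 237.70; growth vs 2016 (226.65) = 4.88%.
2018: real = 431.5/1.725 = 250.14; growth vs 2017 (237.70) = 5.23%.

2018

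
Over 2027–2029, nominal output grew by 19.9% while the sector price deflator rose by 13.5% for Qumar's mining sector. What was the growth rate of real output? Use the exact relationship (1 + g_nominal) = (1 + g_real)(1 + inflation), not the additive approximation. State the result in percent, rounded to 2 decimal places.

5.64%

(1 + g_nom) = (1 + g_real)(1 + π), so g_real = 1.1990 / 1.1350 − 1 = 0.05639.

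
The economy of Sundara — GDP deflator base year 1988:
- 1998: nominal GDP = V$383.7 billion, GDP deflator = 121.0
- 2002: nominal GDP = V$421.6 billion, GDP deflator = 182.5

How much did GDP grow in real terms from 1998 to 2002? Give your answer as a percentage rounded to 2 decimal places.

Real GDP 1998 = 383.7 / 1.210 = 317.11.
Real GDP 2002 = 421.6 / 1.825 = 231.01.
Real growth = 231.01 / 317.11 − 1 = -0.2715.

-27.15%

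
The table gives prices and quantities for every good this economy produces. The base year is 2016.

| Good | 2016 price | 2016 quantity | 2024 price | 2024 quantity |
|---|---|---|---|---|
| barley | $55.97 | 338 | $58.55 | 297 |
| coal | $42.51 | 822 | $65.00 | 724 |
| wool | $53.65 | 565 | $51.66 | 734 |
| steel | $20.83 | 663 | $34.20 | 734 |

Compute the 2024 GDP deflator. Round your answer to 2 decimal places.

124.89

Nominal GDP 2024 = 58.55·297 + 65.00·724 + 51.66·734 + 34.20·734 = 127470.59.
Real GDP 2024 (at 2016 prices) = 55.97·297 + 42.51·724 + 53.65·734 + 20.83·734 = 102068.65.
Deflator = Nominal/Real × 100 = 127470.59/102068.65 × 100 = 124.887.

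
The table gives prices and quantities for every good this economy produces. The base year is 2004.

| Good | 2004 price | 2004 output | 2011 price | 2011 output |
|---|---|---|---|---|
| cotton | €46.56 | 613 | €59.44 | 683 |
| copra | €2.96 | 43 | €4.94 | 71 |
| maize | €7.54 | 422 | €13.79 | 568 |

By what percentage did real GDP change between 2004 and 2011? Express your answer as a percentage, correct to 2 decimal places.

13.95%

Real GDP 2004 = Nominal GDP 2004 = 46.56·613 + 2.96·43 + 7.54·422 = 31850.44.
Real GDP 2011 (at 2004 prices) = 46.56·683 + 2.96·71 + 7.54·568 = 36293.36.
Real growth = 36293.36/31850.44 − 1 = 0.1395.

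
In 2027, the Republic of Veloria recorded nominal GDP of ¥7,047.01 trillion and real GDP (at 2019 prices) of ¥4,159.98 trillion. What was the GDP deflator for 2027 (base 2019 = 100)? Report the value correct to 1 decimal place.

169.4

GDP deflator = (Nominal / Real) × 100 = 7047.01 / 4159.98 × 100 = 169.40.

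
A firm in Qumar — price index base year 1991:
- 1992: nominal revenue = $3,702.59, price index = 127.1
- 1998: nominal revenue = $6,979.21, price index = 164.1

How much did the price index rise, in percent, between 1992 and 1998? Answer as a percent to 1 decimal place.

29.1%

Price-level change = 164.1 / 127.1 − 1 = 0.2911.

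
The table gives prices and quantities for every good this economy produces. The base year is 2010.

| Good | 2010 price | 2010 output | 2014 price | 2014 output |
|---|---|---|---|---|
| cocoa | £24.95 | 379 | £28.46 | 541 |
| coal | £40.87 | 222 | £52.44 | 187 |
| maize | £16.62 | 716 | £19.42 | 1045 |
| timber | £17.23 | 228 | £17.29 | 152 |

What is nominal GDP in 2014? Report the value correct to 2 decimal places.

Nominal GDP 2014 = Σ (p_2014 × q_2014) = 28.46·541 + 52.44·187 + 19.42·1045 + 17.29·152 = 48125.12.

£48125.12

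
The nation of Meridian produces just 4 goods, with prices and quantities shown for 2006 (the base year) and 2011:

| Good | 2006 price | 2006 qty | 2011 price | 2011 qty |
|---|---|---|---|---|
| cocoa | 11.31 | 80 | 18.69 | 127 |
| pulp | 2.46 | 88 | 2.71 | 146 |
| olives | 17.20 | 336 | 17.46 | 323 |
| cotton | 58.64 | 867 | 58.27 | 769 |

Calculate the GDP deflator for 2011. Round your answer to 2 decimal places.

101.47

Nominal GDP 2011 = 18.69·127 + 2.71·146 + 17.46·323 + 58.27·769 = 53218.50.
Real GDP 2011 (at 2006 prices) = 11.31·127 + 2.46·146 + 17.20·323 + 58.64·769 = 52445.29.
Deflator = Nominal/Real × 100 = 53218.50/52445.29 × 100 = 101.474.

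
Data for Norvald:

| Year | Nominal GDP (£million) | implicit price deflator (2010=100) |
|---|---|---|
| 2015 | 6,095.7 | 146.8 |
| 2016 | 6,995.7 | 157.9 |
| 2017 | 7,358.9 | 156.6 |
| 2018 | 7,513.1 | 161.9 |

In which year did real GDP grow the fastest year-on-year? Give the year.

2016

2016: real = 6995.7/1.579 = 4430.46; growth vs 2015 (4152.38) = 6.70%.
2017: real = 7358.9/1.566 = 4699.17; growth vs 2016 (4430.46) = 6.07%.
2018: real = 7513.1/1.619 = 4640.58; growth vs 2017 (4699.17) = -1.25%.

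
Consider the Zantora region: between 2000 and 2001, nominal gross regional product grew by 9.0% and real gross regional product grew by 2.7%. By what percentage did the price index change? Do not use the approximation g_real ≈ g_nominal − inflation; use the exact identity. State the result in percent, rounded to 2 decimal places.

6.13%

(1 + g_nom) = (1 + g_real)(1 + π), so π = 1.0900 / 1.0270 − 1 = 0.06134.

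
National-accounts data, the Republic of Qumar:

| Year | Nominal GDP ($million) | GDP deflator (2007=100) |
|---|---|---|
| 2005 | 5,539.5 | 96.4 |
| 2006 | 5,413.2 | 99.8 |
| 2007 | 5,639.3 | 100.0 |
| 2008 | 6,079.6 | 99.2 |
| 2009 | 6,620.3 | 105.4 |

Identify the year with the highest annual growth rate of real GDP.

2008

2006: real = 5413.2/0.998 = 5424.05; growth vs 2005 (5746.37) = -5.61%.
2007: real = 5639.3/1.000 = 5639.30; growth vs 2006 (5424.05) = 3.97%.
2008: real = 6079.6/0.992 = 6128.63; growth vs 2007 (5639.30) = 8.68%.
2009: real = 6620.3/1.054 = 6281.12; growth vs 2008 (6128.63) = 2.49%.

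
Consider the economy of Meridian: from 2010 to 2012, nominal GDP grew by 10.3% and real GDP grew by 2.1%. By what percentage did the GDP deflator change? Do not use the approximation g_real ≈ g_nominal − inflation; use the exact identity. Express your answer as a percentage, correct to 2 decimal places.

(1 + g_nom) = (1 + g_real)(1 + π), so π = 1.1030 / 1.0210 − 1 = 0.08031.

8.03%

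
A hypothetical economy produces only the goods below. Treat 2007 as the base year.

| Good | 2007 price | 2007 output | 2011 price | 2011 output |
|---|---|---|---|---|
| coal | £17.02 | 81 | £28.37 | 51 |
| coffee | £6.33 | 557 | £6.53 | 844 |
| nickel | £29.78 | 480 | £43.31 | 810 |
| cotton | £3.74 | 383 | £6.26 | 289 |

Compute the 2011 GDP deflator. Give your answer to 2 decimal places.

Nominal GDP 2011 = 28.37·51 + 6.53·844 + 43.31·810 + 6.26·289 = 43848.43.
Real GDP 2011 (at 2007 prices) = 17.02·51 + 6.33·844 + 29.78·810 + 3.74·289 = 31413.20.
Deflator = Nominal/Real × 100 = 43848.43/31413.20 × 100 = 139.586.

139.59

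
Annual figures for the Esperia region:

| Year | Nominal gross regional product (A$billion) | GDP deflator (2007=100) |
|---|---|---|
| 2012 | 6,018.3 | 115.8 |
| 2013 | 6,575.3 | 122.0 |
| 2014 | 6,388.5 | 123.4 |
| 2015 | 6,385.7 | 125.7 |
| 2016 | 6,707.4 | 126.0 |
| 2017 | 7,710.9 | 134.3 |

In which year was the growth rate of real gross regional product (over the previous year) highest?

2017

2013: real = 6575.3/1.220 = 5389.59; growth vs 2012 (5197.15) = 3.70%.
2014: real = 6388.5/1.234 = 5177.07; growth vs 2013 (5389.59) = -3.94%.
2015: real = 6385.7/1.257 = 5080.11; growth vs 2014 (5177.07) = -1.87%.
2016: real = 6707.4/1.260 = 5323.33; growth vs 2015 (5080.11) = 4.79%.
2017: real = 7710.9/1.343 = 5741.55; growth vs 2016 (5323.33) = 7.86%.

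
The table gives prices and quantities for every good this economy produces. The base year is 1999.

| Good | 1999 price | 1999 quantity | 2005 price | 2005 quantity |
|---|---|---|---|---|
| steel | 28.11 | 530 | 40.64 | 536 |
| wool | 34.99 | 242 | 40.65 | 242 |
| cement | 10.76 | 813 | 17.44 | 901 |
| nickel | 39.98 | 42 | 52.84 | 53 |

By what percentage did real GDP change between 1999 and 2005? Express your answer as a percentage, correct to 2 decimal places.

4.60%

Real GDP 1999 = Nominal GDP 1999 = 28.11·530 + 34.99·242 + 10.76·813 + 39.98·42 = 33792.92.
Real GDP 2005 (at 1999 prices) = 28.11·536 + 34.99·242 + 10.76·901 + 39.98·53 = 35348.24.
Real growth = 35348.24/33792.92 − 1 = 0.0460.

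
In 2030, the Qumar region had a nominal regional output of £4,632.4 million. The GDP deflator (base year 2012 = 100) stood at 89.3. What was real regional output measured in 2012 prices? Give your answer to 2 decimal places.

Real regional output = Nominal / (GDP deflator/100) = 4632.4 / 0.893 = 5187.46.

£5,187.46 million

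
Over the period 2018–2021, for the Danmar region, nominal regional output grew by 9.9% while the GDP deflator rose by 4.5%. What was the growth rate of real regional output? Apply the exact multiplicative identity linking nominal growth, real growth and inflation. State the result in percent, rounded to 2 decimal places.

5.17%

(1 + g_nom) = (1 + g_real)(1 + π), so g_real = 1.0990 / 1.0450 − 1 = 0.05167.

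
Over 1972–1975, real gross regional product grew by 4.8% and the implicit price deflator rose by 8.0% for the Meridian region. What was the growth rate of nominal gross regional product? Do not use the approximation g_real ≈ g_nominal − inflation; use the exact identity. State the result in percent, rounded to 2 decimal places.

(1 + g_nom) = (1 + g_real)(1 + π) = 1.0480 × 1.0800 = 1.13184.

13.18%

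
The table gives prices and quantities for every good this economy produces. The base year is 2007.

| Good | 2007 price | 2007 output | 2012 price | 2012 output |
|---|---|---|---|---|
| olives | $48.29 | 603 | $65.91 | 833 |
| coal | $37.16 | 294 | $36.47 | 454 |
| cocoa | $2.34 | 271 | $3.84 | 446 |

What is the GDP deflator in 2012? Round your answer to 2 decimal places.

125.86

Nominal GDP 2012 = 65.91·833 + 36.47·454 + 3.84·446 = 73173.05.
Real GDP 2012 (at 2007 prices) = 48.29·833 + 37.16·454 + 2.34·446 = 58139.85.
Deflator = Nominal/Real × 100 = 73173.05/58139.85 × 100 = 125.857.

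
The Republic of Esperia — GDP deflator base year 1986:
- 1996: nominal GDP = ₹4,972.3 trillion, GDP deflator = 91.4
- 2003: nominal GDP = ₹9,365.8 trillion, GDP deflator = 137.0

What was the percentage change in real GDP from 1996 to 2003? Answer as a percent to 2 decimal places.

Deflate each year: 1996 → 4972.3/0.914 = 5440.15; 2003 → 9365.8/1.370 = 6836.35.
So real GDP changed by 6836.35/5440.15 − 1 = 0.2566, i.e. 25.66%.

25.66%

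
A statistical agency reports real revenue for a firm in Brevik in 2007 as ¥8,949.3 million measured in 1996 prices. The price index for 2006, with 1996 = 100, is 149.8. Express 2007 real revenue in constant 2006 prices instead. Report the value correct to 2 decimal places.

¥13,406.05 million

Real revenue in 2006 prices = Real revenue in 1996 prices × (P_2006/P_1996) = 8949.3 × 1.498 = 13406.05.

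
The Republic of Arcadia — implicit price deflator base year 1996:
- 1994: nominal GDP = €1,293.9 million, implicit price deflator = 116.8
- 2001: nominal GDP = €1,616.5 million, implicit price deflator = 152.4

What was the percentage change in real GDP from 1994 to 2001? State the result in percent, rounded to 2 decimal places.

Real GDP 1994 = 1293.9 / 1.168 = 1107.79.
Real GDP 2001 = 1616.5 / 1.524 = 1060.70.
Real growth = 1060.70 / 1107.79 − 1 = -0.0425.

-4.25%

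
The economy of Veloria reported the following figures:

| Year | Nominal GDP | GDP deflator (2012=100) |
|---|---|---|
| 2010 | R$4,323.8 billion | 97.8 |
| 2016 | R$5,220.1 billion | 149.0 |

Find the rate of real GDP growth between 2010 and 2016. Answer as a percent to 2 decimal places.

Deflate each year: 2010 → 4323.8/0.978 = 4421.06; 2016 → 5220.1/1.490 = 3503.42.
So real GDP changed by 3503.42/4421.06 − 1 = -0.2076, i.e. -20.76%.

-20.76%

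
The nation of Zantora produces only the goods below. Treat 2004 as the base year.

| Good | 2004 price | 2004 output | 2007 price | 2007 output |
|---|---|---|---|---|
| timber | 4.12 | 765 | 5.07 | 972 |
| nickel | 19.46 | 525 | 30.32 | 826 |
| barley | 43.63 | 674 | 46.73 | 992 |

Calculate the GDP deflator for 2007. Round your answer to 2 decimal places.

120.47

Nominal GDP 2007 = 5.07·972 + 30.32·826 + 46.73·992 = 76328.52.
Real GDP 2007 (at 2004 prices) = 4.12·972 + 19.46·826 + 43.63·992 = 63359.56.
Deflator = Nominal/Real × 100 = 76328.52/63359.56 × 100 = 120.469.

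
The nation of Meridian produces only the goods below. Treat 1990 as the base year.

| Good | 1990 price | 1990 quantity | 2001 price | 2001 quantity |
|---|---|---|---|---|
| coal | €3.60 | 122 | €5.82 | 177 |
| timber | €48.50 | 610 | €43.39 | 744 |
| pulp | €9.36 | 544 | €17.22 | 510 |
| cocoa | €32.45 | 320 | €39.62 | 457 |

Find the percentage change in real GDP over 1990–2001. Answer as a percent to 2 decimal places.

Real GDP 1990 = Nominal GDP 1990 = 3.60·122 + 48.50·610 + 9.36·544 + 32.45·320 = 45500.04.
Real GDP 2001 (at 1990 prices) = 3.60·177 + 48.50·744 + 9.36·510 + 32.45·457 = 56324.45.
Real growth = 56324.45/45500.04 − 1 = 0.2379.

23.79%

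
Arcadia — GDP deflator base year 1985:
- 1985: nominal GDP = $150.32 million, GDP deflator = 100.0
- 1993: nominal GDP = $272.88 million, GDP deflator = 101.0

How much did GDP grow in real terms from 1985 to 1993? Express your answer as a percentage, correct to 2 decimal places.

Real GDP 1985 = 150.32 / 1.000 = 150.32.
Real GDP 1993 = 272.88 / 1.010 = 270.18.
Real growth = 270.18 / 150.32 − 1 = 0.7974.

79.74%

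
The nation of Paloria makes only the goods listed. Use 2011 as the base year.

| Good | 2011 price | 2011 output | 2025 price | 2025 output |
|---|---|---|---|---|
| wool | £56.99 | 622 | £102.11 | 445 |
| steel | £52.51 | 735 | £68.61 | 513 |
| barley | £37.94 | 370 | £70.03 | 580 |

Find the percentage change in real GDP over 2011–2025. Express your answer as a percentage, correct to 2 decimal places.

Real GDP 2011 = Nominal GDP 2011 = 56.99·622 + 52.51·735 + 37.94·370 = 88080.43.
Real GDP 2025 (at 2011 prices) = 56.99·445 + 52.51·513 + 37.94·580 = 74303.38.
Real growth = 74303.38/88080.43 − 1 = -0.1564.

-15.64%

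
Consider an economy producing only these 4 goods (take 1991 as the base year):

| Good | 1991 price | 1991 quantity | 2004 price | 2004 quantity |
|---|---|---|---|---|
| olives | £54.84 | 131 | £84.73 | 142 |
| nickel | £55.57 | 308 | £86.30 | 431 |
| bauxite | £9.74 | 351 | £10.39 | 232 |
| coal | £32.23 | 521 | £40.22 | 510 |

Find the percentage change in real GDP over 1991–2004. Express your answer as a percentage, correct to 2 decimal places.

13.31%

Real GDP 1991 = Nominal GDP 1991 = 54.84·131 + 55.57·308 + 9.74·351 + 32.23·521 = 44510.17.
Real GDP 2004 (at 1991 prices) = 54.84·142 + 55.57·431 + 9.74·232 + 32.23·510 = 50434.93.
Real growth = 50434.93/44510.17 − 1 = 0.1331.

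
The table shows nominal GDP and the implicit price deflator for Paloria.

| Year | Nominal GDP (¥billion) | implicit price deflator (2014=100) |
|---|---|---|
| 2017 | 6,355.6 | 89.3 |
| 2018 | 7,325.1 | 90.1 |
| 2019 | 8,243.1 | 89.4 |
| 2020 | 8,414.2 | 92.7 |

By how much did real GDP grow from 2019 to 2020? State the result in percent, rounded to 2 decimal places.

-1.56%

Real GDP 2019 = 8243.1/0.894 = 9220.47.
Real GDP 2020 = 8414.2/0.927 = 9076.81.
Change = 9076.81/9220.47 − 1 = -0.0156.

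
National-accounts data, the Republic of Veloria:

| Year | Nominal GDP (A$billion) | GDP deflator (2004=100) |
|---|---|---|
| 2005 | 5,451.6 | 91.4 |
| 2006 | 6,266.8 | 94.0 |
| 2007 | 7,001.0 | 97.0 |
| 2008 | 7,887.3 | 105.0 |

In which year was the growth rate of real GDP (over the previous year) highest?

2006: real = 6266.8/0.940 = 6666.81; growth vs 2005 (5964.55) = 11.77%.
2007: real = 7001.0/0.970 = 7217.53; growth vs 2006 (6666.81) = 8.26%.
2008: real = 7887.3/1.050 = 7511.71; growth vs 2007 (7217.53) = 4.08%.

2006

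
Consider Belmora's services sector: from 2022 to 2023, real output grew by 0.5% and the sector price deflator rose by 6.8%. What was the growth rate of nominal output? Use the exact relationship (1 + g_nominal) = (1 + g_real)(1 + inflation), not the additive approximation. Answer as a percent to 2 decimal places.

7.33%

(1 + g_nom) = (1 + g_real)(1 + π) = 1.0050 × 1.0680 = 1.07334.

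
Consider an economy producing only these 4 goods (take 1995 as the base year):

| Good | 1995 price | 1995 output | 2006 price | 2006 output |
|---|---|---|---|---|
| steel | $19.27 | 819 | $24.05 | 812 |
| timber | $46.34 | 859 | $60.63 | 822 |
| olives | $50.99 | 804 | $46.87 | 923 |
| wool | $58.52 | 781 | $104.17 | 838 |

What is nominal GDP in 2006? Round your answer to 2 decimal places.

Nominal GDP 2006 = Σ (p_2006 × q_2006) = 24.05·812 + 60.63·822 + 46.87·923 + 104.17·838 = 199921.93.

$199921.93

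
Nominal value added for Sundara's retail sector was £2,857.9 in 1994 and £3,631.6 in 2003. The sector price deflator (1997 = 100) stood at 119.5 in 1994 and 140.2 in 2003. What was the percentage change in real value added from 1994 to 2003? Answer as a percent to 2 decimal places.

Real value added 1994 = 2857.9 / 1.195 = 2391.55.
Real value added 2003 = 3631.6 / 1.402 = 2590.30.
Real growth = 2590.30 / 2391.55 − 1 = 0.0831.

8.31%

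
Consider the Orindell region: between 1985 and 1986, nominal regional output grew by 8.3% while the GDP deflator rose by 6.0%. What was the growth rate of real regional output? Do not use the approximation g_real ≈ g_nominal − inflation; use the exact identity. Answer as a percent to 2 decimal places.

2.17%

(1 + g_nom) = (1 + g_real)(1 + π), so g_real = 1.0830 / 1.0600 − 1 = 0.02170.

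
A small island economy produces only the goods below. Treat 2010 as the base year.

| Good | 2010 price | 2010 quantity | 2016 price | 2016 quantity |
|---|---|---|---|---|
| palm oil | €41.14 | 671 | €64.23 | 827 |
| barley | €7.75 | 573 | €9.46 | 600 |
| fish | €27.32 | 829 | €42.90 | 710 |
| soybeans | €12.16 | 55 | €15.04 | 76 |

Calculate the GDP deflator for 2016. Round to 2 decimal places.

153.23

Nominal GDP 2016 = 64.23·827 + 9.46·600 + 42.90·710 + 15.04·76 = 90396.25.
Real GDP 2016 (at 2010 prices) = 41.14·827 + 7.75·600 + 27.32·710 + 12.16·76 = 58994.14.
Deflator = Nominal/Real × 100 = 90396.25/58994.14 × 100 = 153.229.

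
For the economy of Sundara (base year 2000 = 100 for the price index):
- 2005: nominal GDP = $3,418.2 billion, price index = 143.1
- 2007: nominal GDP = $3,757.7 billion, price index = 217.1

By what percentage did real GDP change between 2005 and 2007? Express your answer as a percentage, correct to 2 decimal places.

-27.54%

Real GDP 2005 = 3418.2 / 1.431 = 2388.68.
Real GDP 2007 = 3757.7 / 2.171 = 1730.86.
Real growth = 1730.86 / 2388.68 − 1 = -0.2754.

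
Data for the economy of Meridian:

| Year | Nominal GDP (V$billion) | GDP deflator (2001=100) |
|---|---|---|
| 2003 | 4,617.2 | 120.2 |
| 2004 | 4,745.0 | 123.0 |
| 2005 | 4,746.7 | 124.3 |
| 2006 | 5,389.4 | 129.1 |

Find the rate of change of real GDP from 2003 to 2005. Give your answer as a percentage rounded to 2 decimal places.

-0.59%

Real GDP 2003 = 4617.2/1.202 = 3841.26.
Real GDP 2005 = 4746.7/1.243 = 3818.74.
Change = 3818.74/3841.26 − 1 = -0.0059.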